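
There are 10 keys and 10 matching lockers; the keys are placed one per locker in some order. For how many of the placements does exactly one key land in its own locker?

Choose which one of the 10 is fixed: C(10,1) = 10.
The other 9 form a derangement: !9 = 133496.
Total: 10 × 133496 = 1334960.

1334960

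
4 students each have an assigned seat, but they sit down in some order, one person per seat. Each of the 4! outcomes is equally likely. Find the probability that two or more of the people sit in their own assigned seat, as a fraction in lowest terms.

7/24

Favorable outcomes: Σ_{i≥2} C(4,i)·!(4-i) = 6·1 + 4·0 + 1·1 = 7.
Total outcomes: 4! = 24.
Probability = 7/24 = 7/24.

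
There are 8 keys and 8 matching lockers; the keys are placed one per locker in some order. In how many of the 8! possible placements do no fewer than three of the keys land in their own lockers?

3235

Sum C(8,i)·!(8-i) for i = 3..8:
  i=3: C(8,3)·!5 = 56·44 = 2464
  i=4: C(8,4)·!4 = 70·9 = 630
  i=5: C(8,5)·!3 = 56·2 = 112
  i=6: C(8,6)·!2 = 28·1 = 28
  i=7: C(8,7)·!1 = 8·0 = 0
  i=8: C(8,8)·!0 = 1·1 = 1
Total = 3235.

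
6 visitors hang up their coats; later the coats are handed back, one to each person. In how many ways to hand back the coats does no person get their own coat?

265

Use !n = n·!(n-1) + (-1)^n.
!6 = 6·44 + 1 = 265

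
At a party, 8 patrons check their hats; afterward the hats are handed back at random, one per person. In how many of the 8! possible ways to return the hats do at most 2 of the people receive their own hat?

# with exactly i fixed is C(8,i)·!(8-i); sum over i=0..2:
  i=0: C(8,0)·!8 = 1·14833 = 14833
  i=1: C(8,1)·!7 = 8·1854 = 14832
  i=2: C(8,2)·!6 = 28·265 = 7420
Total = 37085.

37085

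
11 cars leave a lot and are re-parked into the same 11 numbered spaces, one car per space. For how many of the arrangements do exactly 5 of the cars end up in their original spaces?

Pick the 5 fixed positions: C(11,5) = 462 ways.
The other 6 form a derangement: !6 = 265.
Total: 462 × 265 = 122430.

122430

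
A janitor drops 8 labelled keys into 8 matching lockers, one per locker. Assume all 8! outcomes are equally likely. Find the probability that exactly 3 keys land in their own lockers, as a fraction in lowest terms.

Favorable outcomes: C(8,3)·!5 = 56·44 = 2464.
Total outcomes: 8! = 40320.
Probability = 2464/40320 = 11/180.

11/180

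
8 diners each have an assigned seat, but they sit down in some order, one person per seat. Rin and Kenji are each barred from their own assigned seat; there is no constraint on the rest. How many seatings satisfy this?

30960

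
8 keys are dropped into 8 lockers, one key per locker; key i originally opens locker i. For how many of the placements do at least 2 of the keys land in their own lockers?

# with exactly i fixed is C(8,i)·!(8-i); sum over i=2..8:
  i=2: C(8,2)·!6 = 28·265 = 7420
  i=3: C(8,3)·!5 = 56·44 = 2464
  i=4: C(8,4)·!4 = 70·9 = 630
  i=5: C(8,5)·!3 = 56·2 = 112
  i=6: C(8,6)·!2 = 28·1 = 28
  i=7: C(8,7)·!1 = 8·0 = 0
  i=8: C(8,8)·!0 = 1·1 = 1
Total = 10655.

10655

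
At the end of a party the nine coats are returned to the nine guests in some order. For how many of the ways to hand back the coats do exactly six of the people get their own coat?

168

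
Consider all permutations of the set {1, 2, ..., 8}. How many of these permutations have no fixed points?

14833

The number of derangements of 8 is !8 = Σ_{k=0}^{8} (-1)^k·8!/k!
= 8! - 8!/1! + 8!/2! - 8!/3! + 8!/4! - 8!/5! + 8!/6! - 8!/7! + 8!/8!
= 40320 - 40320 + 20160 - 6720 + 1680 - 336 + 56 - 8 + 1
= 14833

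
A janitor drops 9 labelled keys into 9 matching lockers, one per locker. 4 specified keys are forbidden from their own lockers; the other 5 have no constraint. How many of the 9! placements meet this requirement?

229080

Let A_j be the event that the j-th constrained one is fixed. By inclusion-exclusion over the 4 events:
Σ_{j=0}^{4} (-1)^j C(4,j)(9-j)!
= C(4,0)·9! - C(4,1)·8! + C(4,2)·7! - C(4,3)·6! + C(4,4)·5!
= 362880 - 161280 + 30240 - 2880 + 120
= 229080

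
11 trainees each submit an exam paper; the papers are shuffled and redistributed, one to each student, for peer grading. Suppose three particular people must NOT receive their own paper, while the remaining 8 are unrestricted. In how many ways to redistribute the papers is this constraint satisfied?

Let A_j be the event that the j-th constrained one is fixed. By inclusion-exclusion over the 3 events:
Σ_{j=0}^{3} (-1)^j C(3,j)(11-j)!
= C(3,0)·11! - C(3,1)·10! + C(3,2)·9! - C(3,3)·8!
= 39916800 - 10886400 + 1088640 - 40320
= 30078720

30078720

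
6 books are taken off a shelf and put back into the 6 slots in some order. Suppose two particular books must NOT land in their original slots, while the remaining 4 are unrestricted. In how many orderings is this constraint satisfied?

504

Let A_j be the event that the j-th constrained one is fixed. By inclusion-exclusion over the 2 events:
Σ_{j=0}^{2} (-1)^j C(2,j)(6-j)!
= C(2,0)·6! - C(2,1)·5! + C(2,2)·4!
= 720 - 240 + 24
= 504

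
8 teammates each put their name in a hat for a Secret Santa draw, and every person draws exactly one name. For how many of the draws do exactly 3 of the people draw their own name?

Choose which 3 of the 8 are fixed: C(8,3) = 56.
The remaining 5 must be deranged: !5 = 44.
Total: 56 × 44 = 2464.

2464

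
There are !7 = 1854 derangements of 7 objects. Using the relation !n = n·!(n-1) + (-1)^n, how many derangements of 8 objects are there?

14833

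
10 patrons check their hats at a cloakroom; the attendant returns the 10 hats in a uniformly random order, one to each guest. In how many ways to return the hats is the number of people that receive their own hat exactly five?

11088

Pick the 5 fixed positions: C(10,5) = 252 ways.
The remaining 5 must be deranged: !5 = 44.
Total: 252 × 44 = 11088.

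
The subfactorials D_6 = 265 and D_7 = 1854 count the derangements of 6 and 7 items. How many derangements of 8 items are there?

D_8 = (8-1)·(D_7 + D_6) = 7·(1854 + 265) = 7·2119 = 14833.

14833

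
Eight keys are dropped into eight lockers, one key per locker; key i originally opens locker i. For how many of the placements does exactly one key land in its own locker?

Choose which one of the 8 is fixed: C(8,1) = 8.
The other 7 form a derangement: !7 = 1854.
Total: 8 × 1854 = 14832.

14832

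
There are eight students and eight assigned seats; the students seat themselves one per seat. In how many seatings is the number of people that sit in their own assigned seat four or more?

# with exactly i fixed is C(8,i)·!(8-i); sum over i=4..8:
  i=4: C(8,4)·!4 = 70·9 = 630
  i=5: C(8,5)·!3 = 56·2 = 112
  i=6: C(8,6)·!2 = 28·1 = 28
  i=7: C(8,7)·!1 = 8·0 = 0
  i=8: C(8,8)·!0 = 1·1 = 1
Total = 771.

771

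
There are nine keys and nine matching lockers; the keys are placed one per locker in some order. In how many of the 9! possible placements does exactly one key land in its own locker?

133497

Pick the single fixed position: C(9,1) = 9 ways.
The remaining 8 must be deranged: !8 = 14833.
Total: 9 × 14833 = 133497.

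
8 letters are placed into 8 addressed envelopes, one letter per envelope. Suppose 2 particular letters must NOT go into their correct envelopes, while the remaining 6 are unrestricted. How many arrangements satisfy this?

30960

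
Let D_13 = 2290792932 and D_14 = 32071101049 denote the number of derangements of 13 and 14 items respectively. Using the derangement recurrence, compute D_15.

D_15 = (15-1)·(D_14 + D_13) = 14·(32071101049 + 2290792932) = 14·34361893981 = 481066515734.

481066515734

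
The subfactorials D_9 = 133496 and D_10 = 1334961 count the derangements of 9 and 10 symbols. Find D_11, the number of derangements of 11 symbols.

14684570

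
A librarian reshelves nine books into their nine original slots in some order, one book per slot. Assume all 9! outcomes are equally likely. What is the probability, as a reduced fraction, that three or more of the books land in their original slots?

Favorable outcomes: Σ_{i≥3} C(9,i)·!(9-i) = 84·265 + 126·44 + 126·9 + 84·2 + 36·1 + 9·0 + 1·1 = 29143.
Total outcomes: 9! = 362880.
Probability = 29143/362880 = 29143/362880.

29143/362880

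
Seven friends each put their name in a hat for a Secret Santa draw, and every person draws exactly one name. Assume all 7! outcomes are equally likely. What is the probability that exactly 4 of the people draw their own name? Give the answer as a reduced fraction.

Favorable outcomes: C(7,4)·!3 = 35·2 = 70.
Total outcomes: 7! = 5040.
Probability = 70/5040 = 1/72.

1/72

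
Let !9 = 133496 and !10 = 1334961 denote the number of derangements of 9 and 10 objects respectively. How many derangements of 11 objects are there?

14684570

!11 = (11-1)·(!10 + !9) = 10·(1334961 + 133496) = 10·1468457 = 14684570.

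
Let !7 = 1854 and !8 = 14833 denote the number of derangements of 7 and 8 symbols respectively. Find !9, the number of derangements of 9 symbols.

!9 = (9-1)·(!8 + !7) = 8·(14833 + 1854) = 8·16687 = 133496.

133496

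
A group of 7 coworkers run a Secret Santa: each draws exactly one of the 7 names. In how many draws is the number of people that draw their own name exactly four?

70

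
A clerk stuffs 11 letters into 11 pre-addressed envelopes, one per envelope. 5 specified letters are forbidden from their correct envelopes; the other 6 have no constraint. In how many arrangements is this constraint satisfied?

Inclusion-exclusion on the 5 forbidden self-matches:
Σ_{j=0}^{5} (-1)^j C(5,j)(11-j)!
= C(5,0)·11! - C(5,1)·10! + C(5,2)·9! - C(5,3)·8! + C(5,4)·7! - C(5,5)·6!
= 39916800 - 18144000 + 3628800 - 403200 + 25200 - 720
= 25022880

25022880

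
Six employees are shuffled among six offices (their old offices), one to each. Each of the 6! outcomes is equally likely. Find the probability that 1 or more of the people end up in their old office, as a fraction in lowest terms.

91/144

Favorable outcomes: Σ_{i≥1} C(6,i)·!(6-i) = 6·44 + 15·9 + 20·2 + 15·1 + 6·0 + 1·1 = 455.
Total outcomes: 6! = 720.
Probability = 455/720 = 91/144.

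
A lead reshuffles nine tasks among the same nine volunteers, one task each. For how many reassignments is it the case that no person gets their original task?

133496

!9 = 9! · Σ_{k=0}^{9} (-1)^k/k!
= 9! - 9!/1! + 9!/2! - 9!/3! + 9!/4! - 9!/5! + 9!/6! - 9!/7! + 9!/8! - 9!/9!
= 362880 - 362880 + 181440 - 60480 + 15120 - 3024 + 504 - 72 + 9 - 1
= 133496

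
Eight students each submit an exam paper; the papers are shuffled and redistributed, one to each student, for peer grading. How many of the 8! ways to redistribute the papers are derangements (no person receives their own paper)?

Use !n = (n-1)(!(n-1) + !(n-2)).
!8 = 7·(1854 + 265) = 7·2119 = 14833

14833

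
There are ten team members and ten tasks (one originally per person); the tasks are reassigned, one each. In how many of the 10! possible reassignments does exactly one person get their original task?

1334960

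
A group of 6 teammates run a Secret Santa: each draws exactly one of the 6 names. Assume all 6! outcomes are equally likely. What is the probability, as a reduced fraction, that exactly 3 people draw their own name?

1/18

Favorable outcomes: C(6,3)·!3 = 20·2 = 40.
Total outcomes: 6! = 720.
Probability = 40/720 = 1/18.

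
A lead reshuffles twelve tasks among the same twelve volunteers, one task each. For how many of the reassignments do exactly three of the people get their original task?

29369120

Choose which 3 of the 12 are fixed: C(12,3) = 220.
The other 9 form a derangement: !9 = 133496.
Total: 220 × 133496 = 29369120.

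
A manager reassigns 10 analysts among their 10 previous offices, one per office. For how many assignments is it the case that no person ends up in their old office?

Use !n = n·!(n-1) + (-1)^n.
!10 = 10·133496 + 1 = 1334961

1334961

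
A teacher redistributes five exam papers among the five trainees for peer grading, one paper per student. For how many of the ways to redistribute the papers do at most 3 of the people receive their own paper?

119

Sum C(5,i)·!(5-i) for i = 0..3:
  i=0: C(5,0)·!5 = 1·44 = 44
  i=1: C(5,1)·!4 = 5·9 = 45
  i=2: C(5,2)·!3 = 10·2 = 20
  i=3: C(5,3)·!2 = 10·1 = 10
Total = 119.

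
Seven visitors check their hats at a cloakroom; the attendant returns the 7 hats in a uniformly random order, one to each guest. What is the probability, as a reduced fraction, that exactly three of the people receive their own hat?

1/16

Favorable outcomes: C(7,3)·!4 = 35·9 = 315.
Total outcomes: 7! = 5040.
Probability = 315/5040 = 1/16.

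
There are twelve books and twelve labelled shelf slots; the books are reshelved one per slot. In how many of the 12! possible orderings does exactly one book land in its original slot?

Choose which one of the 12 is fixed: C(12,1) = 12.
The remaining 11 must be deranged: !11 = 14684570.
Total: 12 × 14684570 = 176214840.

176214840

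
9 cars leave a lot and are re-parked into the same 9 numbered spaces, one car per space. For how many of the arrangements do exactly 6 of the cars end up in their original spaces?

Pick the 6 fixed positions: C(9,6) = 84 ways.
The remaining 3 must be deranged: !3 = 2.
Total: 84 × 2 = 168.

168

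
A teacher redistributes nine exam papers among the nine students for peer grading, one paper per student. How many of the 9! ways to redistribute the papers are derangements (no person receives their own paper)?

133496

The number of derangements of 9 is !9 = Σ_{k=0}^{9} (-1)^k·9!/k!
= 9! - 9!/1! + 9!/2! - 9!/3! + 9!/4! - 9!/5! + 9!/6! - 9!/7! + 9!/8! - 9!/9!
= 362880 - 362880 + 181440 - 60480 + 15120 - 3024 + 504 - 72 + 9 - 1
= 133496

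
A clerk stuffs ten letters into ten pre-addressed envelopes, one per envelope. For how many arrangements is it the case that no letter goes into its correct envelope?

1334961

Use !n = (n-1)(!(n-1) + !(n-2)).
!10 = 9·(133496 + 14833) = 9·148329 = 1334961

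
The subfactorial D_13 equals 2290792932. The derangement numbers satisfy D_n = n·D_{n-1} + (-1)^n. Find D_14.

D_14 = 14·2290792932 + 1 = 32071101049.

32071101049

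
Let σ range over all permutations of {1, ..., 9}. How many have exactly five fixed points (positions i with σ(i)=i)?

1134

Choose which 5 of the 9 are fixed: C(9,5) = 126.
The other 4 form a derangement: !4 = 9.
Total: 126 × 9 = 1134.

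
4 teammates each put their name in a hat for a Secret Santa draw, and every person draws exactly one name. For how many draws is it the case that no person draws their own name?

Use !n = (n-1)(!(n-1) + !(n-2)).
!4 = 3·(2 + 1) = 3·3 = 9

9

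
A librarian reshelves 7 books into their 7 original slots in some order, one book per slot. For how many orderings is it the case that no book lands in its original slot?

!7 is the nearest integer to 7!/e.
7! = 5040, and 5040/e ≈ 1854.11, so !7 = 1854.

1854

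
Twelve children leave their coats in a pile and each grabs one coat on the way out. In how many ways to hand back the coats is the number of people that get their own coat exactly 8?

4455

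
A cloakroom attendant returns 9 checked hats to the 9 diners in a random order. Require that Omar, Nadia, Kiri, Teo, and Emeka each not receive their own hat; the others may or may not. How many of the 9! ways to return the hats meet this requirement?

Inclusion-exclusion on the 5 forbidden self-matches:
Σ_{j=0}^{5} (-1)^j C(5,j)(9-j)!
= C(5,0)·9! - C(5,1)·8! + C(5,2)·7! - C(5,3)·6! + C(5,4)·5! - C(5,5)·4!
= 362880 - 201600 + 50400 - 7200 + 600 - 24
= 205056

205056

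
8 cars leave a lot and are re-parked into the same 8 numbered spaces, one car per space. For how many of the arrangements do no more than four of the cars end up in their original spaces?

40179

Sum C(8,i)·!(8-i) for i = 0..4:
  i=0: C(8,0)·!8 = 1·14833 = 14833
  i=1: C(8,1)·!7 = 8·1854 = 14832
  i=2: C(8,2)·!6 = 28·265 = 7420
  i=3: C(8,3)·!5 = 56·44 = 2464
  i=4: C(8,4)·!4 = 70·9 = 630
Total = 40179.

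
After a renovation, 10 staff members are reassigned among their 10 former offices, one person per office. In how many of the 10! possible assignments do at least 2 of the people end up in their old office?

958879

# with exactly i fixed is C(10,i)·!(10-i); sum over i=2..10:
  i=2: C(10,2)·!8 = 45·14833 = 667485
  i=3: C(10,3)·!7 = 120·1854 = 222480
  i=4: C(10,4)·!6 = 210·265 = 55650
  i=5: C(10,5)·!5 = 252·44 = 11088
  i=6: C(10,6)·!4 = 210·9 = 1890
  i=7: C(10,7)·!3 = 120·2 = 240
  i=8: C(10,8)·!2 = 45·1 = 45
  i=9: C(10,9)·!1 = 10·0 = 0
  i=10: C(10,10)·!0 = 1·1 = 1
Total = 958879.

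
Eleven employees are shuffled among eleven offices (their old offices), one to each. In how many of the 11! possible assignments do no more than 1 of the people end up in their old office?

29369141

Sum C(11,i)·!(11-i) for i = 0..1:
  i=0: C(11,0)·!11 = 1·14684570 = 14684570
  i=1: C(11,1)·!10 = 11·1334961 = 14684571
Total = 29369141.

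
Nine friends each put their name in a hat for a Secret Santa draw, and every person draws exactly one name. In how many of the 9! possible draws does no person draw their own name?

133496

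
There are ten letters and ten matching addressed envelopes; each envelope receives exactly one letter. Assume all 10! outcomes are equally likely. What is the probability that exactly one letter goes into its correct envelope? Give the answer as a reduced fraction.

16687/45360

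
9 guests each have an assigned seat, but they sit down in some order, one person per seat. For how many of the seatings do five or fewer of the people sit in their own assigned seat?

Sum C(9,i)·!(9-i) for i = 0..5:
  i=0: C(9,0)·!9 = 1·133496 = 133496
  i=1: C(9,1)·!8 = 9·14833 = 133497
  i=2: C(9,2)·!7 = 36·1854 = 66744
  i=3: C(9,3)·!6 = 84·265 = 22260
  i=4: C(9,4)·!5 = 126·44 = 5544
  i=5: C(9,5)·!4 = 126·9 = 1134
Total = 362675.

362675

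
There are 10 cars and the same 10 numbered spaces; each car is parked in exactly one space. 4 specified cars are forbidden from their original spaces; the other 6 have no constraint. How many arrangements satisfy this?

2399760

Let A_j be the event that the j-th constrained one is fixed. By inclusion-exclusion over the 4 events:
Σ_{j=0}^{4} (-1)^j C(4,j)(10-j)!
= C(4,0)·10! - C(4,1)·9! + C(4,2)·8! - C(4,3)·7! + C(4,4)·6!
= 3628800 - 1451520 + 241920 - 20160 + 720
= 2399760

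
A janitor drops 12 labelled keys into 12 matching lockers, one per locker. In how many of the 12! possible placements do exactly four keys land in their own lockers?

7342335

Pick the 4 fixed positions: C(12,4) = 495 ways.
The other 8 form a derangement: !8 = 14833.
Total: 495 × 14833 = 7342335.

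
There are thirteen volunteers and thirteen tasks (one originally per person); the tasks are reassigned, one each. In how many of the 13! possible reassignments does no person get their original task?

Use !n = (n-1)(!(n-1) + !(n-2)).
!13 = 12·(176214841 + 14684570) = 12·190899411 = 2290792932

2290792932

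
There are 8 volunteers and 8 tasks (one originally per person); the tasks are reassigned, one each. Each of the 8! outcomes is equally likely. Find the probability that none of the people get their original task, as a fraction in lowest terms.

2119/5760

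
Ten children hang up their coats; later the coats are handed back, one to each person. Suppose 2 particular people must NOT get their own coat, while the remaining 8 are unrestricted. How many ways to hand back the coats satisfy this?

2943360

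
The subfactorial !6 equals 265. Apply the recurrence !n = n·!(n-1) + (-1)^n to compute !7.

!7 = 7·265 - 1 = 1854.

1854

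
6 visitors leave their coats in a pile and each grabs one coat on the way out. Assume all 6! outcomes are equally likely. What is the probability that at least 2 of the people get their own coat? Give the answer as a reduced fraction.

Favorable outcomes: Σ_{i≥2} C(6,i)·!(6-i) = 15·9 + 20·2 + 15·1 + 6·0 + 1·1 = 191.
Total outcomes: 6! = 720.
Probability = 191/720 = 191/720.

191/720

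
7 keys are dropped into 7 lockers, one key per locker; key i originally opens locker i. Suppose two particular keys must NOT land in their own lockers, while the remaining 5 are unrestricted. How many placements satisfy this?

Let A_j be the event that the j-th constrained one is fixed. By inclusion-exclusion over the 2 events:
Σ_{j=0}^{2} (-1)^j C(2,j)(7-j)!
= C(2,0)·7! - C(2,1)·6! + C(2,2)·5!
= 5040 - 1440 + 120
= 3720

3720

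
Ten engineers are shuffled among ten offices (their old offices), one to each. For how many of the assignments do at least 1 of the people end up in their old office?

# with exactly i fixed is C(10,i)·!(10-i); sum over i=1..10:
  i=1: C(10,1)·!9 = 10·133496 = 1334960
  i=2: C(10,2)·!8 = 45·14833 = 667485
  i=3: C(10,3)·!7 = 120·1854 = 222480
  i=4: C(10,4)·!6 = 210·265 = 55650
  i=5: C(10,5)·!5 = 252·44 = 11088
  i=6: C(10,6)·!4 = 210·9 = 1890
  i=7: C(10,7)·!3 = 120·2 = 240
  i=8: C(10,8)·!2 = 45·1 = 45
  i=9: C(10,9)·!1 = 10·0 = 0
  i=10: C(10,10)·!0 = 1·1 = 1
Total = 2293839.

2293839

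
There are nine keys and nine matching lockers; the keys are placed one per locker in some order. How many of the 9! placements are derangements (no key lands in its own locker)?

133496

!9 is the nearest integer to 9!/e.
9! = 362880, and 362880/e ≈ 133496.09, so !9 = 133496.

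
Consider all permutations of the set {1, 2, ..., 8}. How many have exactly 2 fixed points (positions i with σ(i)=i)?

7420

Choose which 2 of the 8 are fixed: C(8,2) = 28.
The other 6 form a derangement: !6 = 265.
Total: 28 × 265 = 7420.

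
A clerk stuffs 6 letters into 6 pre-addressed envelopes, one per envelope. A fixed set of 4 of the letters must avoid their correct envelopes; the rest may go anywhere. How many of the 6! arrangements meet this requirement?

362

Inclusion-exclusion on the 4 forbidden self-matches:
Σ_{j=0}^{4} (-1)^j C(4,j)(6-j)!
= C(4,0)·6! - C(4,1)·5! + C(4,2)·4! - C(4,3)·3! + C(4,4)·2!
= 720 - 480 + 144 - 24 + 2
= 362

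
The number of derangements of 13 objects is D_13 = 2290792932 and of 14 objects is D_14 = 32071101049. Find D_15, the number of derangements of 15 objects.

481066515734

D_15 = (15-1)·(D_14 + D_13) = 14·(32071101049 + 2290792932) = 14·34361893981 = 481066515734.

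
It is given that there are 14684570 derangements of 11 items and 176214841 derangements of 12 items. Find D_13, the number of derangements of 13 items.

2290792932

D_13 = (13-1)·(D_12 + D_11) = 12·(176214841 + 14684570) = 12·190899411 = 2290792932.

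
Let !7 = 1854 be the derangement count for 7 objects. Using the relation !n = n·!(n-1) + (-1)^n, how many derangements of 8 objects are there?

14833

!8 = 8·1854 + 1 = 14833.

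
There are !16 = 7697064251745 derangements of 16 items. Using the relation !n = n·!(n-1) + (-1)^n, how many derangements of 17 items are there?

130850092279664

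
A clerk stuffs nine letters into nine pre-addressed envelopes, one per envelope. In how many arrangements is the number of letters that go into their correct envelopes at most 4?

# with exactly i fixed is C(9,i)·!(9-i); sum over i=0..4:
  i=0: C(9,0)·!9 = 1·133496 = 133496
  i=1: C(9,1)·!8 = 9·14833 = 133497
  i=2: C(9,2)·!7 = 36·1854 = 66744
  i=3: C(9,3)·!6 = 84·265 = 22260
  i=4: C(9,4)·!5 = 126·44 = 5544
Total = 361541.

361541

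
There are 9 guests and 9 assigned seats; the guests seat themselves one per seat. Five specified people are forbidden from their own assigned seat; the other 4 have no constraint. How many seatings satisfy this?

205056

Let A_j be the event that the j-th constrained one is fixed. By inclusion-exclusion over the 5 events:
Σ_{j=0}^{5} (-1)^j C(5,j)(9-j)!
= C(5,0)·9! - C(5,1)·8! + C(5,2)·7! - C(5,3)·6! + C(5,4)·5! - C(5,5)·4!
= 362880 - 201600 + 50400 - 7200 + 600 - 24
= 205056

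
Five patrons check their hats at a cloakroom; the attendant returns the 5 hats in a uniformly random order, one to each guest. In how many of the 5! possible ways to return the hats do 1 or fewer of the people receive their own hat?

# with exactly i fixed is C(5,i)·!(5-i); sum over i=0..1:
  i=0: C(5,0)·!5 = 1·44 = 44
  i=1: C(5,1)·!4 = 5·9 = 45
Total = 89.

89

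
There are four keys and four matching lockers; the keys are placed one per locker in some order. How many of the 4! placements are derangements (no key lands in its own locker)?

9

By inclusion-exclusion, !4 = Σ (-1)^k · 4!/k! for k=0..4
= 4! - 4!/1! + 4!/2! - 4!/3! + 4!/4!
= 24 - 24 + 12 - 4 + 1
= 9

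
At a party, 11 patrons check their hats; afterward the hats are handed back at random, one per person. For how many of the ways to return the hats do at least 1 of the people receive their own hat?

25232230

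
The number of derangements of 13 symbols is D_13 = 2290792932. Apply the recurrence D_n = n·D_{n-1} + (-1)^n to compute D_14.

32071101049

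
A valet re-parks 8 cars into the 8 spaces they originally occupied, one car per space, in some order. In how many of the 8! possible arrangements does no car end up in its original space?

14833

!8 is the nearest integer to 8!/e.
8! = 40320, and 40320/e ≈ 14832.90, so !8 = 14833.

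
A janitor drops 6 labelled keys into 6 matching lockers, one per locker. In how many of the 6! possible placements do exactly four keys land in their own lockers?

15

Pick the 4 fixed positions: C(6,4) = 15 ways.
The other 2 form a derangement: !2 = 1.
Total: 15 × 1 = 15.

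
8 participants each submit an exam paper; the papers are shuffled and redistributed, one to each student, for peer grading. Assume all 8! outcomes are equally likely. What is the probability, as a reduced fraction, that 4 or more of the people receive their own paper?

257/13440

Favorable outcomes: Σ_{i≥4} C(8,i)·!(8-i) = 70·9 + 56·2 + 28·1 + 8·0 + 1·1 = 771.
Total outcomes: 8! = 40320.
Probability = 771/40320 = 257/13440.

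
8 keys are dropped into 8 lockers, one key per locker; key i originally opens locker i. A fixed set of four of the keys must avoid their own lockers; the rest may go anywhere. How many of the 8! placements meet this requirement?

24024

Inclusion-exclusion on the 4 forbidden self-matches:
Σ_{j=0}^{4} (-1)^j C(4,j)(8-j)!
= C(4,0)·8! - C(4,1)·7! + C(4,2)·6! - C(4,3)·5! + C(4,4)·4!
= 40320 - 20160 + 4320 - 480 + 24
= 24024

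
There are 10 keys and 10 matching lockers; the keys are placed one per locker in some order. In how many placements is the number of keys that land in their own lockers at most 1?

2669921

# with exactly i fixed is C(10,i)·!(10-i); sum over i=0..1:
  i=0: C(10,0)·!10 = 1·1334961 = 1334961
  i=1: C(10,1)·!9 = 10·133496 = 1334960
Total = 2669921.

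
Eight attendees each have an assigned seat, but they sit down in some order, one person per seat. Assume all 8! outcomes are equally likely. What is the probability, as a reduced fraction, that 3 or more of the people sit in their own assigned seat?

647/8064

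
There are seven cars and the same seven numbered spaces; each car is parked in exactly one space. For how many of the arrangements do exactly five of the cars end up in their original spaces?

21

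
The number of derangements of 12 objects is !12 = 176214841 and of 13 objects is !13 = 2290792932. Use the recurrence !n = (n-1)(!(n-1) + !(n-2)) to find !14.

32071101049

!14 = (14-1)·(!13 + !12) = 13·(2290792932 + 176214841) = 13·2467007773 = 32071101049.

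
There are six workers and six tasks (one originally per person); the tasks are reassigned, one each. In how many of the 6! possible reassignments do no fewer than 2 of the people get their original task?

191

# with exactly i fixed is C(6,i)·!(6-i); sum over i=2..6:
  i=2: C(6,2)·!4 = 15·9 = 135
  i=3: C(6,3)·!3 = 20·2 = 40
  i=4: C(6,4)·!2 = 15·1 = 15
  i=5: C(6,5)·!1 = 6·0 = 0
  i=6: C(6,6)·!0 = 1·1 = 1
Total = 191.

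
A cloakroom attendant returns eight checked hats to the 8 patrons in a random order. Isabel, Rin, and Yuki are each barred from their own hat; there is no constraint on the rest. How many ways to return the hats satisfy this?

27240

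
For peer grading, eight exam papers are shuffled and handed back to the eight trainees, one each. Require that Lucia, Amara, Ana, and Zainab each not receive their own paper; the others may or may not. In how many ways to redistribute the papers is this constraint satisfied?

24024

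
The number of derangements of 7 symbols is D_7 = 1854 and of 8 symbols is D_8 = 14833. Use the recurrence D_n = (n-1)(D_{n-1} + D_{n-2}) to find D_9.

133496

D_9 = (9-1)·(D_8 + D_7) = 8·(14833 + 1854) = 8·16687 = 133496.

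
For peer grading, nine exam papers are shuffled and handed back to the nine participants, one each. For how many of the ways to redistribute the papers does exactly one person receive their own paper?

133497

Pick the single fixed position: C(9,1) = 9 ways.
The remaining 8 must be deranged: !8 = 14833.
Total: 9 × 14833 = 133497.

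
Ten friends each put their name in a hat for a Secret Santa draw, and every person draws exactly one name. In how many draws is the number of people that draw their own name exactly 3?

222480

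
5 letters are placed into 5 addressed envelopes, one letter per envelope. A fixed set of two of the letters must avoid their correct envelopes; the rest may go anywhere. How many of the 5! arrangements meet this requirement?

78

Inclusion-exclusion on the 2 forbidden self-matches:
Σ_{j=0}^{2} (-1)^j C(2,j)(5-j)!
= C(2,0)·5! - C(2,1)·4! + C(2,2)·3!
= 120 - 48 + 6
= 78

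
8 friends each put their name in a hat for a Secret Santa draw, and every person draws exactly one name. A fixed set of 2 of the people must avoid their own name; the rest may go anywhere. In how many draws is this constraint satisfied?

30960

Let A_j be the event that the j-th constrained one is fixed. By inclusion-exclusion over the 2 events:
Σ_{j=0}^{2} (-1)^j C(2,j)(8-j)!
= C(2,0)·8! - C(2,1)·7! + C(2,2)·6!
= 40320 - 10080 + 720
= 30960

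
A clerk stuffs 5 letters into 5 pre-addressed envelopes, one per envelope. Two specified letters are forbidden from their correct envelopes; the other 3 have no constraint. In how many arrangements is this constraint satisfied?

78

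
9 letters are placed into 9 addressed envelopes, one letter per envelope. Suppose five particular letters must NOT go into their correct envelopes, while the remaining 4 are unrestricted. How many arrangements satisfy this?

Let A_j be the event that the j-th constrained one is fixed. By inclusion-exclusion over the 5 events:
Σ_{j=0}^{5} (-1)^j C(5,j)(9-j)!
= C(5,0)·9! - C(5,1)·8! + C(5,2)·7! - C(5,3)·6! + C(5,4)·5! - C(5,5)·4!
= 362880 - 201600 + 50400 - 7200 + 600 - 24
= 205056

205056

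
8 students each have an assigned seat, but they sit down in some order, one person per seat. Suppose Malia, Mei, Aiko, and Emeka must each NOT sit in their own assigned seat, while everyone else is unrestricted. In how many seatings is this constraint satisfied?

24024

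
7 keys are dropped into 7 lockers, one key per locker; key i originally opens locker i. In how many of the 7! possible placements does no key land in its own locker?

1854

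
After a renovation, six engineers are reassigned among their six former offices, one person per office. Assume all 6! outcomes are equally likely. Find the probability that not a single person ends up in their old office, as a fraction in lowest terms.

Favorable outcomes: !6 = 265.
Total outcomes: 6! = 720.
Probability = 265/720 = 53/144.

53/144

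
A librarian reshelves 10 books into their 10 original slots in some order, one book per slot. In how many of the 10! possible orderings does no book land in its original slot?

1334961

!10 = 10! · Σ_{k=0}^{10} (-1)^k/k!
= 10! - 10!/1! + 10!/2! - 10!/3! + 10!/4! - 10!/5! + 10!/6! - 10!/7! + 10!/8! - 10!/9! + 10!/10!
= 3628800 - 3628800 + 1814400 - 604800 + 151200 - 30240 + 5040 - 720 + 90 - 10 + 1
= 1334961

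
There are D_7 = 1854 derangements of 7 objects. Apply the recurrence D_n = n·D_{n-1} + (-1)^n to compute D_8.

14833

D_8 = 8·1854 + 1 = 14833.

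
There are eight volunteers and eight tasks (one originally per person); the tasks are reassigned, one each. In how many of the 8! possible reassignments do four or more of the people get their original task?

771

# with exactly i fixed is C(8,i)·!(8-i); sum over i=4..8:
  i=4: C(8,4)·!4 = 70·9 = 630
  i=5: C(8,5)·!3 = 56·2 = 112
  i=6: C(8,6)·!2 = 28·1 = 28
  i=7: C(8,7)·!1 = 8·0 = 0
  i=8: C(8,8)·!0 = 1·1 = 1
Total = 771.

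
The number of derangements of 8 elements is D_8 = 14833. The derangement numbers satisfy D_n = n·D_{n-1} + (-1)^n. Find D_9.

133496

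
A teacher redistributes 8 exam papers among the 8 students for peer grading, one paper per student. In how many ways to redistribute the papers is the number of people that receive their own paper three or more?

# with exactly i fixed is C(8,i)·!(8-i); sum over i=3..8:
  i=3: C(8,3)·!5 = 56·44 = 2464
  i=4: C(8,4)·!4 = 70·9 = 630
  i=5: C(8,5)·!3 = 56·2 = 112
  i=6: C(8,6)·!2 = 28·1 = 28
  i=7: C(8,7)·!1 = 8·0 = 0
  i=8: C(8,8)·!0 = 1·1 = 1
Total = 3235.

3235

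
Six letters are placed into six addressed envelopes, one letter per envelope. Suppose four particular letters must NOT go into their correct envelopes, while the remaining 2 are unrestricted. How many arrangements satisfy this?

362

Let A_j be the event that the j-th constrained one is fixed. By inclusion-exclusion over the 4 events:
Σ_{j=0}^{4} (-1)^j C(4,j)(6-j)!
= C(4,0)·6! - C(4,1)·5! + C(4,2)·4! - C(4,3)·3! + C(4,4)·2!
= 720 - 480 + 144 - 24 + 2
= 362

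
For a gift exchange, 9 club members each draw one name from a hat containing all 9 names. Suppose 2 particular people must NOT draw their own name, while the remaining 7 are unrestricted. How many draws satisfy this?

Inclusion-exclusion on the 2 forbidden self-matches:
Σ_{j=0}^{2} (-1)^j C(2,j)(9-j)!
= C(2,0)·9! - C(2,1)·8! + C(2,2)·7!
= 362880 - 80640 + 5040
= 287280

287280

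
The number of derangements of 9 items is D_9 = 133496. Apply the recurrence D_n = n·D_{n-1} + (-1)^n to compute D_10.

1334961

D_10 = 10·133496 + 1 = 1334961.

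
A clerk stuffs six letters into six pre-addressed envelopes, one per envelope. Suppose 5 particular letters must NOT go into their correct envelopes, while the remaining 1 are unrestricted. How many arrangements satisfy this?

Let A_j be the event that the j-th constrained one is fixed. By inclusion-exclusion over the 5 events:
Σ_{j=0}^{5} (-1)^j C(5,j)(6-j)!
= C(5,0)·6! - C(5,1)·5! + C(5,2)·4! - C(5,3)·3! + C(5,4)·2! - C(5,5)·1!
= 720 - 600 + 240 - 60 + 10 - 1
= 309

309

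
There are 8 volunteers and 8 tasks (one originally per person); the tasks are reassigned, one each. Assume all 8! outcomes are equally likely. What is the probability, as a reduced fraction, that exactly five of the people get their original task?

1/360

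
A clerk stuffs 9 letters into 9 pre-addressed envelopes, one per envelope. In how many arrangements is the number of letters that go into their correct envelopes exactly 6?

Pick the 6 fixed positions: C(9,6) = 84 ways.
The remaining 3 must be deranged: !3 = 2.
Total: 84 × 2 = 168.

168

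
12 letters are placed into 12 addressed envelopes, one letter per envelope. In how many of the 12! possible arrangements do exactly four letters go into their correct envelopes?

7342335

Pick the 4 fixed positions: C(12,4) = 495 ways.
The remaining 8 must be deranged: !8 = 14833.
Total: 495 × 14833 = 7342335.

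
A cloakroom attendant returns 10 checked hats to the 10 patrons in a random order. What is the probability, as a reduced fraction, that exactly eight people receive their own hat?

Favorable outcomes: C(10,8)·!2 = 45·1 = 45.
Total outcomes: 10! = 3628800.
Probability = 45/3628800 = 1/80640.

1/80640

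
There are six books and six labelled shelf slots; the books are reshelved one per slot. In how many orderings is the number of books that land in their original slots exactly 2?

Pick the 2 fixed positions: C(6,2) = 15 ways.
The remaining 4 must be deranged: !4 = 9.
Total: 15 × 9 = 135.

135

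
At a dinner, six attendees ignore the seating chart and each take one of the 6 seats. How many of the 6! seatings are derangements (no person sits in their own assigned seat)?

265

By inclusion-exclusion, !6 = Σ (-1)^k · 6!/k! for k=0..6
= 6! - 6!/1! + 6!/2! - 6!/3! + 6!/4! - 6!/5! + 6!/6!
= 720 - 720 + 360 - 120 + 30 - 6 + 1
= 265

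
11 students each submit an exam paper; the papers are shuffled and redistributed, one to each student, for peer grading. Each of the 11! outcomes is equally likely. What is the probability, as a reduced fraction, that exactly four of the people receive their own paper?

103/6720

Favorable outcomes: C(11,4)·!7 = 330·1854 = 611820.
Total outcomes: 11! = 39916800.
Probability = 611820/39916800 = 103/6720.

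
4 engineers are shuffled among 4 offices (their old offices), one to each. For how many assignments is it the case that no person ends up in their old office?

Recurrence: !4 = 4·!3 + (-1)^4.
!4 = 4·2 + 1 = 9

9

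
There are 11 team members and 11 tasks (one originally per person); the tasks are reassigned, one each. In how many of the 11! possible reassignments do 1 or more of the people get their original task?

Sum C(11,i)·!(11-i) for i = 1..11:
  i=1: C(11,1)·!10 = 11·1334961 = 14684571
  i=2: C(11,2)·!9 = 55·133496 = 7342280
  i=3: C(11,3)·!8 = 165·14833 = 2447445
  i=4: C(11,4)·!7 = 330·1854 = 611820
  i=5: C(11,5)·!6 = 462·265 = 122430
  i=6: C(11,6)·!5 = 462·44 = 20328
  i=7: C(11,7)·!4 = 330·9 = 2970
  i=8: C(11,8)·!3 = 165·2 = 330
  i=9: C(11,9)·!2 = 55·1 = 55
  i=10: C(11,10)·!1 = 11·0 = 0
  i=11: C(11,11)·!0 = 1·1 = 1
Total = 25232230.

25232230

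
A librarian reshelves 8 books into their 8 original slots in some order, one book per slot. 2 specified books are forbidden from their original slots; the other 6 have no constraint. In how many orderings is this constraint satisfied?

30960

Inclusion-exclusion on the 2 forbidden self-matches:
Σ_{j=0}^{2} (-1)^j C(2,j)(8-j)!
= C(2,0)·8! - C(2,1)·7! + C(2,2)·6!
= 40320 - 10080 + 720
= 30960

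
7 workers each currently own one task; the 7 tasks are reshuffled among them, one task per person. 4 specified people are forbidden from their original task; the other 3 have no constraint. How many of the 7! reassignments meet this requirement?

2790

Let A_j be the event that the j-th constrained one is fixed. By inclusion-exclusion over the 4 events:
Σ_{j=0}^{4} (-1)^j C(4,j)(7-j)!
= C(4,0)·7! - C(4,1)·6! + C(4,2)·5! - C(4,3)·4! + C(4,4)·3!
= 5040 - 2880 + 720 - 96 + 6
= 2790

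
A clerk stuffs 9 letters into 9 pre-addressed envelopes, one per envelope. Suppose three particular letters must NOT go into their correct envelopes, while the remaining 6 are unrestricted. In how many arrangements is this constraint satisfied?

Let A_j be the event that the j-th constrained one is fixed. By inclusion-exclusion over the 3 events:
Σ_{j=0}^{3} (-1)^j C(3,j)(9-j)!
= C(3,0)·9! - C(3,1)·8! + C(3,2)·7! - C(3,3)·6!
= 362880 - 120960 + 15120 - 720
= 256320

256320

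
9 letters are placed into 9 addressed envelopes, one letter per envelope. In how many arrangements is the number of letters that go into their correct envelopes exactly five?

Pick the 5 fixed positions: C(9,5) = 126 ways.
The remaining 4 must be deranged: !4 = 9.
Total: 126 × 9 = 1134.

1134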